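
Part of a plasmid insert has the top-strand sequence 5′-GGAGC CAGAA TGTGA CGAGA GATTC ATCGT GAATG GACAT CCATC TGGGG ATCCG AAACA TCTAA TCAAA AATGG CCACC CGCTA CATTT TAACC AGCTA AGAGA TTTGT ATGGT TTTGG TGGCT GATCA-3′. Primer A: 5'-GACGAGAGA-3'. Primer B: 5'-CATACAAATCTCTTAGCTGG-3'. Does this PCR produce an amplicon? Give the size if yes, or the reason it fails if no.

Primer A (GACGAGAGA) matches the top strand at positions 14–22; it acts as a forward primer.
Primer B's reverse complement is CCAGCTAAGAGATTTGTATG, matching the top strand at positions 94–113; it acts as a reverse primer.
The 3' ends face each other across positions 14–113, giving a 100 bp product.

Yes — a 100 bp product.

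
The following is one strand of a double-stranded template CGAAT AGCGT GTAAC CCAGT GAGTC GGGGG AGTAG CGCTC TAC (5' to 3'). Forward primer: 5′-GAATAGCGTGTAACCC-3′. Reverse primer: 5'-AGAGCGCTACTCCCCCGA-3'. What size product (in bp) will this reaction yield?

40 bp

Scanning the template, GAATAGCGTGTAACCC occurs at positions 2–17; this primer anneals to the bottom strand there with its 3' end pointing downstream.
The reverse primer's reverse complement is TCGGGGGAGTAGCGCTCT, which matches the template at positions 24–41.
The product runs from position 2 to position 41, so its length is 41 − 2 + 1 = 40 bp.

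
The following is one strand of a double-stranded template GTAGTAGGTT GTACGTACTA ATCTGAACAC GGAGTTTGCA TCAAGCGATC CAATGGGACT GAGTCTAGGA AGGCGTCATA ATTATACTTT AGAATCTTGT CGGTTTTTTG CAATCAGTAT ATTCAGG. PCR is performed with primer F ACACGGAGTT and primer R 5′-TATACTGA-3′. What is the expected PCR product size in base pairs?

Scanning the template, ACACGGAGTT occurs at positions 27–36; this primer anneals to the bottom strand there with its 3' end pointing downstream.
Reverse complement of the reverse primer: TCAGTATA. This occurs on the top strand at positions 114–121.
Product length = (reverse-primer end) − (forward-primer start) + 1 = 121 − 27 + 1 = 95 bp.

95 bp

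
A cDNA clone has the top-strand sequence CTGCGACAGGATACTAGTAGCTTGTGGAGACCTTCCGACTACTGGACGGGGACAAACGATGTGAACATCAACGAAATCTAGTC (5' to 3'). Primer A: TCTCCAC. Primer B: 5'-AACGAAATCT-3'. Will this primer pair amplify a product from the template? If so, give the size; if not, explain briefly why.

No product — the primers' 3' ends point away from each other.

Primer A (TCTCCAC) has reverse complement GTGGAGA, which matches the top strand at positions 24–30; primer A anneals to the top strand there with its 3' end pointing upstream toward position 24.
Primer B (AACGAAATCT) matches the top strand directly at positions 70–79; it anneals to the bottom strand with its 3' end pointing downstream toward position 79.
The 3' ends diverge (primer A extends toward position 1, primer B toward position 83), so the primers never converge on a shared product.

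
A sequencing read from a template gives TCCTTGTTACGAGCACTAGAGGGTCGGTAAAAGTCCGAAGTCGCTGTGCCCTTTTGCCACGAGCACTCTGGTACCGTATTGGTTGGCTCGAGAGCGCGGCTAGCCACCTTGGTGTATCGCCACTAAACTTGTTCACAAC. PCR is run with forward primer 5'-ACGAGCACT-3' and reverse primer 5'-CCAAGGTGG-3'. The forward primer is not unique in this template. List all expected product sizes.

The forward primer ACGAGCACT matches the top strand at positions 9–17, 59–67.
The reverse primer's reverse complement is CCACCTTGG, matching at positions 104–112.
Each forward site pairs with the reverse site to give a product ending at position 112: sizes 104, 54 bp.

104 bp, 54 bp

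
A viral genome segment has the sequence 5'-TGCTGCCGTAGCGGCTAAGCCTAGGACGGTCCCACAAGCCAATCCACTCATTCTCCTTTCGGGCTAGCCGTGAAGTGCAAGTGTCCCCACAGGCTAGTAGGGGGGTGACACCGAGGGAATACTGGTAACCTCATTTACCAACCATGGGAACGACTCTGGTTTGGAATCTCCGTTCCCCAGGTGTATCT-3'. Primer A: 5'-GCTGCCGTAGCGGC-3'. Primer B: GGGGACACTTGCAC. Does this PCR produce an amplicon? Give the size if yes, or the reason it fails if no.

Primer A (GCTGCCGTAGCGGC) matches the top strand at positions 2–15; it acts as a forward primer.
Primer B's reverse complement is GTGCAAGTGTCCCC, matching the top strand at positions 75–88; it acts as a reverse primer.
The 3' ends face each other across positions 2–88, giving an 87 bp product.

Yes — an 87 bp product.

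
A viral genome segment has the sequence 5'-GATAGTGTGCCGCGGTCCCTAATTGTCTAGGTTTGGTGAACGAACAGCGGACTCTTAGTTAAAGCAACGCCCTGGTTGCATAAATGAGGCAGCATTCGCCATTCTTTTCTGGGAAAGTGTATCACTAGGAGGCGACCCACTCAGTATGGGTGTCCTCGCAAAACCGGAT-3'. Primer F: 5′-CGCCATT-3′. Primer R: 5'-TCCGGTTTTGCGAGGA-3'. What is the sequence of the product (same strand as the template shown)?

5'-CGCCATTCTTTTCTGGGAAAGTGTATCACTAGGAGGCGACCCACTCAGTATGGGTGTCCTCGCAAAACCGGA-3'

Forward primer CGCCATT is found on the top strand at positions 97–103.
Taking the reverse complement of TCCGGTTTTGCGAGGA gives TCCTCGCAAAACCGGA, found at positions 153–168 on the template; the primer anneals here to the top strand with its 3' end pointing upstream.
The product is the template from position 97 through 168 (72 bp).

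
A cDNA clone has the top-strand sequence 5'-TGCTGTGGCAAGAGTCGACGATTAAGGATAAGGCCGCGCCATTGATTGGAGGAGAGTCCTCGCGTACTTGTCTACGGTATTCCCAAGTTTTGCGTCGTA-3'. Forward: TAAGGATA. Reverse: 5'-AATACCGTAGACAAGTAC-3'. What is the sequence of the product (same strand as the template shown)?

Forward primer TAAGGATA is found on the top strand at positions 23–30.
Taking the reverse complement of AATACCGTAGACAAGTAC gives GTACTTGTCTACGGTATT, found at positions 64–81 on the template; the primer anneals here to the top strand with its 3' end pointing upstream.
The product is the template from position 23 through 81 (59 bp).

5'-TAAGGATAAGGCCGCGCCATTGATTGGAGGAGAGTCCTCGCGTACTTGTCTACGGTATT-3'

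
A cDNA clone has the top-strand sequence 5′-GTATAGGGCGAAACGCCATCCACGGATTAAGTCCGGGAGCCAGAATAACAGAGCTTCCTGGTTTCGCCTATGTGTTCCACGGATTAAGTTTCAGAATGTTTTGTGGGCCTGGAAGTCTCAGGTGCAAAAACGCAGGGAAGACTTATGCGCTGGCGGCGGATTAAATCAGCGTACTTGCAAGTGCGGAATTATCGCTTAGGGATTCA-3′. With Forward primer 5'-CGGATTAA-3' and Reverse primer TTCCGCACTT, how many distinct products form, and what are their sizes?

The forward primer CGGATTAA matches the top strand at positions 23–30, 80–87, 157–164.
The reverse primer's reverse complement is AAGTGCGGAA, matching at positions 179–188.
Each forward site pairs with the reverse site to give a product ending at position 188: sizes 166, 109, 32 bp.

Three products: 166 bp, 109 bp, 32 bp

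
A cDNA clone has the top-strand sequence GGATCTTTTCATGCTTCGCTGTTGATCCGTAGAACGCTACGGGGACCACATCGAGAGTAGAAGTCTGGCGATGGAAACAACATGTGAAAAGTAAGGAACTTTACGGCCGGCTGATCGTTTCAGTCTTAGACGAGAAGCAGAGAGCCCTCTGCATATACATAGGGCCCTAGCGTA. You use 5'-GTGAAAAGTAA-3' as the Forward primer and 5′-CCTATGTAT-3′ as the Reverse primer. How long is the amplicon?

80 bp

The forward primer matches the template at positions 84–94.
The reverse primer's reverse complement is ATACATAGG, which matches the template at positions 155–163.
Amplicon spans positions 84–163: 80 bp.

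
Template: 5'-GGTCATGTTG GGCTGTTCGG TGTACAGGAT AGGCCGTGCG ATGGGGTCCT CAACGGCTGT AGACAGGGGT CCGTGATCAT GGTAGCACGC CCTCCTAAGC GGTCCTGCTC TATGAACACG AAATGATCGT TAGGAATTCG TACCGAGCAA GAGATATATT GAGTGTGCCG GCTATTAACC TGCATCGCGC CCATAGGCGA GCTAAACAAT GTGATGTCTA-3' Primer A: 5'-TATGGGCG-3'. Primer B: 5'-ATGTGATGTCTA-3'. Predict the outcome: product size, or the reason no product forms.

No product — the primers' 3' ends point away from each other.

Primer A (TATGGGCG) has reverse complement CGCCCATA, which matches the top strand at positions 188–195; primer A anneals to the top strand there with its 3' end pointing upstream toward position 188.
Primer B (ATGTGATGTCTA) matches the top strand directly at positions 209–220; it anneals to the bottom strand with its 3' end pointing downstream toward position 220.
The 3' ends diverge (primer A extends toward position 1, primer B toward position 220), so the primers never converge on a shared product.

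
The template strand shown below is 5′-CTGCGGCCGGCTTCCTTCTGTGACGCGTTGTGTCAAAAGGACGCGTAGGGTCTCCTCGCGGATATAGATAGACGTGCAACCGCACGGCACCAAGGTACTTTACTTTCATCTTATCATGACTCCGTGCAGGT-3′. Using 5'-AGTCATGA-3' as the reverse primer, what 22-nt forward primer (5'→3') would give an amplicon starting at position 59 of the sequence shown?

5'-CGGATATAGATAGACGTGCAAC-3'

The reverse primer's reverse complement TCATGACT matches the template at positions 114–121; the product starts at position 59.
The forward primer is identical to the top strand over positions 59–80: CGGATATAGATAGACGTGCAAC.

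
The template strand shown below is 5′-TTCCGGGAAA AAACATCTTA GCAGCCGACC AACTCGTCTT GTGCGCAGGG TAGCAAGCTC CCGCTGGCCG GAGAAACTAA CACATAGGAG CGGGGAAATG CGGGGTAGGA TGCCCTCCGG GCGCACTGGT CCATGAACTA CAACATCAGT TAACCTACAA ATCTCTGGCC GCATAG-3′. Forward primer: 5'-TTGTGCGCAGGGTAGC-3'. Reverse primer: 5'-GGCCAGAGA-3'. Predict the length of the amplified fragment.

Forward primer TTGTGCGCAGGGTAGC is found on the top strand at positions 39–54.
Taking the reverse complement of GGCCAGAGA gives TCTCTGGCC, found at positions 162–170 on the template; the primer anneals here to the top strand with its 3' end pointing upstream.
Product length = (reverse-primer end) − (forward-primer start) + 1 = 170 − 39 + 1 = 132 bp.

132 bp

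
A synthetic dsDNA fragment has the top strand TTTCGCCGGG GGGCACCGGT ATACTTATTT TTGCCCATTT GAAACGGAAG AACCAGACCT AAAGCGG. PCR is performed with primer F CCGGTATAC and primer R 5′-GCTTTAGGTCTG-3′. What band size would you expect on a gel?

Forward primer CCGGTATAC is found on the top strand at positions 16–24.
Reverse complement of the reverse primer: CAGACCTAAAGC. This occurs on the top strand at positions 54–65.
Product length = (reverse-primer end) − (forward-primer start) + 1 = 65 − 16 + 1 = 50 bp.

50 bp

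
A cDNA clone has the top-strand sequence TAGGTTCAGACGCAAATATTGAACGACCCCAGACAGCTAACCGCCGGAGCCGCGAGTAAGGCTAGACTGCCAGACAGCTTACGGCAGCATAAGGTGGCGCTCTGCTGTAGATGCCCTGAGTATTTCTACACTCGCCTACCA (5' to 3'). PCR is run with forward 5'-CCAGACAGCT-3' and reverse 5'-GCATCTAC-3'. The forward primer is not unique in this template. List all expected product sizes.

The forward primer CCAGACAGCT matches the top strand at positions 29–38, 70–79.
The reverse primer's reverse complement is GTAGATGC, matching at positions 107–114.
Each forward site pairs with the reverse site to give a product ending at position 114: sizes 86, 45 bp.

86 bp, 45 bp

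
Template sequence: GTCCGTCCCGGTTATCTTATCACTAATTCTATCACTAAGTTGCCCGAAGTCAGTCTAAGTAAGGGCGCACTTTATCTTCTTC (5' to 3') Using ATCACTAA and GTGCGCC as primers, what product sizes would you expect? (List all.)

52 bp, 40 bp

The forward primer ATCACTAA matches the top strand at positions 19–26, 31–38.
The reverse primer's reverse complement is GGCGCAC, matching at positions 64–70.
Each forward site pairs with the reverse site to give a product ending at position 70: sizes 52, 40 bp.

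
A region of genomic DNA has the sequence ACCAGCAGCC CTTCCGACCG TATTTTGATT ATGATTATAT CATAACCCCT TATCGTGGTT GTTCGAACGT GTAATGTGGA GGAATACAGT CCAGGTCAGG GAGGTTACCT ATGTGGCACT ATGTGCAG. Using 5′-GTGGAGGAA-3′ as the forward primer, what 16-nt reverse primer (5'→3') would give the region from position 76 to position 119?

The product's 3' end on the top strand is position 119.
The reverse primer anneals to the top strand over positions 104–119, i.e. to GTTACCTATGTGGCAC.
Its sequence written 5'→3' is the reverse complement: GTGCCACATAGGTAAC.

5'-GTGCCACATAGGTAAC-3'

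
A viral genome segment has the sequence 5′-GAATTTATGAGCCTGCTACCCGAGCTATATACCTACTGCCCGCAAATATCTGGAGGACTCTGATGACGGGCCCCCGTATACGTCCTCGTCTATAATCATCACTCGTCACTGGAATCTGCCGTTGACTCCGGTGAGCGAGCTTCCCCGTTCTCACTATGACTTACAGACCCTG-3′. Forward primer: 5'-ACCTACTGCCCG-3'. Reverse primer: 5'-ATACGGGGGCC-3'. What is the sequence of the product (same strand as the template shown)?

5'-ACCTACTGCCCGCAAATATCTGGAGGACTCTGATGACGGGCCCCCGTAT-3'

The forward primer matches the template at positions 31–42.
The reverse primer's reverse complement is GGCCCCCGTAT, which matches the template at positions 69–79.
The product is the template from position 31 through 79 (49 bp).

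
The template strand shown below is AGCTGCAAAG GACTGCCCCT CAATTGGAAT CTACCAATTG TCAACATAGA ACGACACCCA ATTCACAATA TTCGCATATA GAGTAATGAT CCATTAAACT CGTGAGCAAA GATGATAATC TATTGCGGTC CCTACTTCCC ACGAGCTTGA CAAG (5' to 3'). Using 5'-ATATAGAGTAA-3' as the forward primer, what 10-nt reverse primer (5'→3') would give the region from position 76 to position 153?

5'-TTGTCAAGCT-3'

The product's 3' end on the top strand is position 153.
The reverse primer anneals to the top strand over positions 144–153, i.e. to AGCTTGACAA.
Its sequence written 5'→3' is the reverse complement: TTGTCAAGCT.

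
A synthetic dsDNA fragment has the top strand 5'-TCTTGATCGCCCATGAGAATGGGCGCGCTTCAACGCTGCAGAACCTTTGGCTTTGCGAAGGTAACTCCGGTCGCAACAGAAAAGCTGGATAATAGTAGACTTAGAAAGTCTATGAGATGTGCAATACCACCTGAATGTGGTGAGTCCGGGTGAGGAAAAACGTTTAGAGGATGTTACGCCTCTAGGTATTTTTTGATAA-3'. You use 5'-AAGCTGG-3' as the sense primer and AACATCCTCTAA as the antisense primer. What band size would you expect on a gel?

94 bp

Scanning the template, AAGCTGG occurs at positions 82–88; this primer anneals to the bottom strand there with its 3' end pointing downstream.
Reverse complement of the reverse primer: TTAGAGGATGTT. This occurs on the top strand at positions 164–175.
The product runs from position 82 to position 175, so its length is 175 − 82 + 1 = 94 bp.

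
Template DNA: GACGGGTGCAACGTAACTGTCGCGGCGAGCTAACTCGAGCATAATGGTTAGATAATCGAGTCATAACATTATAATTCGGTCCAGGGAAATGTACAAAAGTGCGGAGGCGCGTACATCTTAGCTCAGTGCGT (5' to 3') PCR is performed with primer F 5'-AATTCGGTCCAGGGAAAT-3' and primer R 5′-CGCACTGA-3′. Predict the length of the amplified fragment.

58 bp

Forward primer AATTCGGTCCAGGGAAAT is found on the top strand at positions 73–90.
Taking the reverse complement of CGCACTGA gives TCAGTGCG, found at positions 123–130 on the template; the primer anneals here to the top strand with its 3' end pointing upstream.
Product length = (reverse-primer end) − (forward-primer start) + 1 = 130 − 73 + 1 = 58 bp.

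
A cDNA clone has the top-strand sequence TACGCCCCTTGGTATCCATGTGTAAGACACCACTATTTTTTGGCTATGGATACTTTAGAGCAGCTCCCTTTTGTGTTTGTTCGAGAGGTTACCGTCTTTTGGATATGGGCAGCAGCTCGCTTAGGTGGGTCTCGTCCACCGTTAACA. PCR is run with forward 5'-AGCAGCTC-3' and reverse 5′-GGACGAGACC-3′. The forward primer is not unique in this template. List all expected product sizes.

The forward primer AGCAGCTC matches the top strand at positions 59–66, 111–118.
The reverse primer's reverse complement is GGTCTCGTCC, matching at positions 128–137.
Each forward site pairs with the reverse site to give a product ending at position 137: sizes 79, 27 bp.

79 bp, 27 bp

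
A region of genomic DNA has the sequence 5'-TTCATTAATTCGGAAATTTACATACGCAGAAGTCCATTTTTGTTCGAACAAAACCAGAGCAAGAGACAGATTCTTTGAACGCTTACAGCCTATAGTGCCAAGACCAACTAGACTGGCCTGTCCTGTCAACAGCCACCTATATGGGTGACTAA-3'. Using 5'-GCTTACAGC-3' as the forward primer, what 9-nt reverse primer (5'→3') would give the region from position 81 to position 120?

5'-CAGGCCAGT-3'

The product's 3' end on the top strand is position 120.
The reverse primer anneals to the top strand over positions 112–120, i.e. to ACTGGCCTG.
Its sequence written 5'→3' is the reverse complement: CAGGCCAGT.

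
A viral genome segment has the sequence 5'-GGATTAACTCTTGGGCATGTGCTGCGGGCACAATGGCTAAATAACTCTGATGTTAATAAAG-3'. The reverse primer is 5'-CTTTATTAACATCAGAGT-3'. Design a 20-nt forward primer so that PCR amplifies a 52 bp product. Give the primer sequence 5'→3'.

The reverse primer's reverse complement ACTCTGATGTTAATAAAG matches the template at positions 44–61, so the product ends at position 61.
A 52 bp product then starts at position 61 − 52 + 1 = 10.
The forward primer is identical to the top strand there: CTTGGGCATGTGCTGCGGGC.

5'-CTTGGGCATGTGCTGCGGGC-3'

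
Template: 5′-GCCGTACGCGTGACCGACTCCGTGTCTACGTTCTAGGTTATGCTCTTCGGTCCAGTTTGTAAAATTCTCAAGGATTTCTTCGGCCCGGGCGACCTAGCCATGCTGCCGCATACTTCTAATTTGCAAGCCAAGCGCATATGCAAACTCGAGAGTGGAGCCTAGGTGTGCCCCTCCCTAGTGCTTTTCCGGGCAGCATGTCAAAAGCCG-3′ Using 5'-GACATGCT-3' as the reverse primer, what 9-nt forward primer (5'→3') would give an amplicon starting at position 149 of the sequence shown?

The reverse primer's reverse complement AGCATGTC matches the template at positions 192–199; the product starts at position 149.
The forward primer is identical to the top strand over positions 149–157: AGAGTGGAG.

5'-AGAGTGGAG-3'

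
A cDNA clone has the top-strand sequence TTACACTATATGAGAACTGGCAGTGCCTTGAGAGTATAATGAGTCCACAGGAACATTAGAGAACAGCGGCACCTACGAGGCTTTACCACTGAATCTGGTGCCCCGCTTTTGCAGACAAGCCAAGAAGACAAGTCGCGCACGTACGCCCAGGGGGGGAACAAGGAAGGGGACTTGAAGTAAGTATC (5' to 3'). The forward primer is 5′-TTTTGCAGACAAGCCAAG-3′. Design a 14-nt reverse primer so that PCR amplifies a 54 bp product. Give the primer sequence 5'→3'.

The forward primer binds at positions 107–124, so a 54 bp product ends at position 107 + 54 − 1 = 160.
The reverse primer anneals to the top strand over positions 147–160, i.e. to CCAGGGGGGGAACA.
Its sequence written 5'→3' is the reverse complement: TGTTCCCCCCCTGG.

5'-TGTTCCCCCCCTGG-3'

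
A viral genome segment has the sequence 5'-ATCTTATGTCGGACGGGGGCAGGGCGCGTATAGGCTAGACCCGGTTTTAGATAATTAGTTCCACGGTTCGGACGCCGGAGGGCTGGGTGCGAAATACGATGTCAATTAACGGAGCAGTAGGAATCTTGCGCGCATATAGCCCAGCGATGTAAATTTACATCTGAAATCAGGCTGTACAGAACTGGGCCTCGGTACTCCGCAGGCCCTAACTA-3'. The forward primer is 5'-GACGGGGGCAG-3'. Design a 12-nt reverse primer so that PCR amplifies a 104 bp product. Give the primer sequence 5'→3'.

The forward primer binds at positions 12–22, so a 104 bp product ends at position 12 + 104 − 1 = 115.
The reverse primer anneals to the top strand over positions 104–115, i.e. to AATTAACGGAGC.
Its sequence written 5'→3' is the reverse complement: GCTCCGTTAATT.

5'-GCTCCGTTAATT-3'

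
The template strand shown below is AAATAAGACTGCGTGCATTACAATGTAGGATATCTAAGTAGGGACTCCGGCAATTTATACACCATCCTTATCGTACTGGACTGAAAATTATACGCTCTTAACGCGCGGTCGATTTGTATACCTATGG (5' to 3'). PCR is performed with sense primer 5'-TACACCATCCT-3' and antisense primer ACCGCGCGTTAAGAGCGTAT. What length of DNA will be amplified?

Scanning the template, TACACCATCCT occurs at positions 58–68; this primer anneals to the bottom strand there with its 3' end pointing downstream.
Taking the reverse complement of ACCGCGCGTTAAGAGCGTAT gives ATACGCTCTTAACGCGCGGT, found at positions 90–109 on the template; the primer anneals here to the top strand with its 3' end pointing upstream.
Product length = (reverse-primer end) − (forward-primer start) + 1 = 109 − 58 + 1 = 52 bp.

52 bp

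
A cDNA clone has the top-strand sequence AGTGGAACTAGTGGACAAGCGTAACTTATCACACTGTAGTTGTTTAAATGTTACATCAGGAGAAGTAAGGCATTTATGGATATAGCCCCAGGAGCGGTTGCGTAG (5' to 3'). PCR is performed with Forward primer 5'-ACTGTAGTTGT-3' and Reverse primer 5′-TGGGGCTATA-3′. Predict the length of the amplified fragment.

58 bp

Forward primer ACTGTAGTTGT is found on the top strand at positions 33–43.
The reverse primer's reverse complement is TATAGCCCCA, which matches the template at positions 81–90.
Product length = (reverse-primer end) − (forward-primer start) + 1 = 90 − 33 + 1 = 58 bp.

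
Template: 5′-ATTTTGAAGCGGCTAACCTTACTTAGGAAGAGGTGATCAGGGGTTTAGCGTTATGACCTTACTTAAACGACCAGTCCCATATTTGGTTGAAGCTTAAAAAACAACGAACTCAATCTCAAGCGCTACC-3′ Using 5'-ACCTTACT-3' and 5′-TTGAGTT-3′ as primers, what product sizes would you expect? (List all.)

The forward primer ACCTTACT matches the top strand at positions 16–23, 56–63.
The reverse primer's reverse complement is AACTCAA, matching at positions 107–113.
Each forward site pairs with the reverse site to give a product ending at position 113: sizes 98, 58 bp.

98 bp, 58 bp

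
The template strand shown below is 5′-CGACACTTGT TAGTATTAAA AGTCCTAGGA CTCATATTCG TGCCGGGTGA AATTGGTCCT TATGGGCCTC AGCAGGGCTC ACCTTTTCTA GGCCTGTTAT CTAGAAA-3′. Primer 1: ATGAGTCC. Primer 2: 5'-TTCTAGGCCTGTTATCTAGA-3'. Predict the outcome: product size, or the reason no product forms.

No product — the primers' 3' ends point away from each other.

Primer 1 (ATGAGTCC) has reverse complement GGACTCAT, which matches the top strand at positions 28–35; primer 1 anneals to the top strand there with its 3' end pointing upstream toward position 28.
Primer 2 (TTCTAGGCCTGTTATCTAGA) matches the top strand directly at positions 86–105; it anneals to the bottom strand with its 3' end pointing downstream toward position 105.
The 3' ends diverge (primer 1 extends toward position 1, primer 2 toward position 107), so the primers never converge on a shared product.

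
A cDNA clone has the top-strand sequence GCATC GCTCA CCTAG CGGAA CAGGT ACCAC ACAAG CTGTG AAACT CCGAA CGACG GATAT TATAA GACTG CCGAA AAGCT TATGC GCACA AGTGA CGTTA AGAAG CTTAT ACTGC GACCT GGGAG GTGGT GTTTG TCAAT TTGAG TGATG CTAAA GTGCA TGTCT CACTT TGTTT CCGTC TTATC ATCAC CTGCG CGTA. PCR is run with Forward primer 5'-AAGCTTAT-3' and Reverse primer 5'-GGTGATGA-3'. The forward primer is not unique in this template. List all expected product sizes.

116 bp, 89 bp

The forward primer AAGCTTAT matches the top strand at positions 76–83, 103–110.
The reverse primer's reverse complement is TCATCACC, matching at positions 184–191.
Each forward site pairs with the reverse site to give a product ending at position 191: sizes 116, 89 bp.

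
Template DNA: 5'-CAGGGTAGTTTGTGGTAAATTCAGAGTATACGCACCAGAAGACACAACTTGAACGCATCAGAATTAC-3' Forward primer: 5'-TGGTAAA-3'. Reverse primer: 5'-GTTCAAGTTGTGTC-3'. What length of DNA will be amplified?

Forward primer TGGTAAA is found on the top strand at positions 13–19.
The reverse primer's reverse complement is GACACAACTTGAAC, which matches the template at positions 41–54.
Product length = (reverse-primer end) − (forward-primer start) + 1 = 54 − 13 + 1 = 42 bp.

42 bp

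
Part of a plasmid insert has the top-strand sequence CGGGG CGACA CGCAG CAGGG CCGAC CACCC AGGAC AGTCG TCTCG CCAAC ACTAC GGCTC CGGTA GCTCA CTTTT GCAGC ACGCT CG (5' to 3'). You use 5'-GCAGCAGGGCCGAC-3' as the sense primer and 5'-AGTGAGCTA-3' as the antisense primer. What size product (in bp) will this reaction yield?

61 bp

The forward primer matches the template at positions 12–25.
Reverse complement of the reverse primer: TAGCTCACT. This occurs on the top strand at positions 64–72.
Product length = (reverse-primer end) − (forward-primer start) + 1 = 72 − 12 + 1 = 61 bp.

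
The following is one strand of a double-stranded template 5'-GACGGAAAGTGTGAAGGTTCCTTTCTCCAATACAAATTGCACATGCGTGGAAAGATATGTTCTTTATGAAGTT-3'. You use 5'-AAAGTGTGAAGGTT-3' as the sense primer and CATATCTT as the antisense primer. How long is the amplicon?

Forward primer AAAGTGTGAAGGTT is found on the top strand at positions 6–19.
Reverse complement of the reverse primer: AAGATATG. This occurs on the top strand at positions 52–59.
The product runs from position 6 to position 59, so its length is 59 − 6 + 1 = 54 bp.

54 bp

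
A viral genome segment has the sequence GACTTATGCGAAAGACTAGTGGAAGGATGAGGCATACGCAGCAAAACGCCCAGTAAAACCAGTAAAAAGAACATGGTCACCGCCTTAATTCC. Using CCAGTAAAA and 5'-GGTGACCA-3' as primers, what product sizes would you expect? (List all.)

32 bp, 23 bp

The forward primer CCAGTAAAA matches the top strand at positions 50–58, 59–67.
The reverse primer's reverse complement is TGGTCACC, matching at positions 74–81.
Each forward site pairs with the reverse site to give a product ending at position 81: sizes 32, 23 bp.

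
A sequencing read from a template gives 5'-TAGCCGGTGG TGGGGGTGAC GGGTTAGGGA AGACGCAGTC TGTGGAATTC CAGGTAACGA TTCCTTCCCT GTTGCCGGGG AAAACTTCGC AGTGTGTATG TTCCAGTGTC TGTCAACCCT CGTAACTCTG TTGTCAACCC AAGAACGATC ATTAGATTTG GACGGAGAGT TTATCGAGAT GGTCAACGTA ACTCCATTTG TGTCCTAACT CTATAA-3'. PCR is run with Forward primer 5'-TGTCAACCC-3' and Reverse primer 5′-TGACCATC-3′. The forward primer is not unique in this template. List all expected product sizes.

The forward primer TGTCAACCC matches the top strand at positions 111–119, 132–140.
The reverse primer's reverse complement is GATGGTCA, matching at positions 178–185.
Each forward site pairs with the reverse site to give a product ending at position 185: sizes 75, 54 bp.

75 bp, 54 bp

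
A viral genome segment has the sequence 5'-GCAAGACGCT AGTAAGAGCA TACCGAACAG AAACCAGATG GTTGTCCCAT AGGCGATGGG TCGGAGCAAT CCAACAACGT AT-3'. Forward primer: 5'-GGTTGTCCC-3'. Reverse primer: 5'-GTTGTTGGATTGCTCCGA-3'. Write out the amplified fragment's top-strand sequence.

The forward primer matches the template at positions 40–48.
Reverse complement of the reverse primer: TCGGAGCAATCCAACAAC. This occurs on the top strand at positions 61–78.
The product is the template from position 40 through 78 (39 bp).

5'-GGTTGTCCCATAGGCGATGGGTCGGAGCAATCCAACAAC-3'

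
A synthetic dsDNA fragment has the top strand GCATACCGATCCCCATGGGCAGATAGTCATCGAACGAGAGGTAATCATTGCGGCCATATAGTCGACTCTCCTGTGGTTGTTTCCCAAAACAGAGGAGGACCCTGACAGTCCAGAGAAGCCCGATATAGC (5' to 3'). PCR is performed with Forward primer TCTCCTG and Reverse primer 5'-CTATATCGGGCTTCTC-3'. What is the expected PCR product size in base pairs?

Forward primer TCTCCTG is found on the top strand at positions 67–73.
Taking the reverse complement of CTATATCGGGCTTCTC gives GAGAAGCCCGATATAG, found at positions 113–128 on the template; the primer anneals here to the top strand with its 3' end pointing upstream.
Amplicon spans positions 67–128: 62 bp.

62 bp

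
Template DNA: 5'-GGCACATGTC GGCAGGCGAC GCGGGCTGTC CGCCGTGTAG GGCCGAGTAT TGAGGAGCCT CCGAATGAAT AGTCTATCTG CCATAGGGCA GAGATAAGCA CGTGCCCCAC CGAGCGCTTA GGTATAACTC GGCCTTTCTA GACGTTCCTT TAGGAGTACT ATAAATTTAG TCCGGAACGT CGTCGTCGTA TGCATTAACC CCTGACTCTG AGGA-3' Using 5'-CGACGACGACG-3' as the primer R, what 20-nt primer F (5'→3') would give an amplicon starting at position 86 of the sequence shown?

The reverse primer's reverse complement CGTCGTCGTCG matches the template at positions 178–188; the product starts at position 86.
The forward primer is identical to the top strand over positions 86–105: GGGCAGAGATAAGCACGTGC.

5'-GGGCAGAGATAAGCACGTGC-3'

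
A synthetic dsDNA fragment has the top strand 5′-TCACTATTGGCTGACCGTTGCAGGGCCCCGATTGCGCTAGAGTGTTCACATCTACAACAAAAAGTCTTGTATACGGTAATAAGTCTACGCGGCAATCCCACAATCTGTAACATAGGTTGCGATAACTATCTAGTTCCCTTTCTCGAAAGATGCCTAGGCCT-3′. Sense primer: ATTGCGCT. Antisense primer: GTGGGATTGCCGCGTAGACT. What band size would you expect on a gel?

71 bp

The forward primer matches the template at positions 31–38.
Reverse complement of the reverse primer: AGTCTACGCGGCAATCCCAC. This occurs on the top strand at positions 82–101.
Amplicon spans positions 31–101: 71 bp.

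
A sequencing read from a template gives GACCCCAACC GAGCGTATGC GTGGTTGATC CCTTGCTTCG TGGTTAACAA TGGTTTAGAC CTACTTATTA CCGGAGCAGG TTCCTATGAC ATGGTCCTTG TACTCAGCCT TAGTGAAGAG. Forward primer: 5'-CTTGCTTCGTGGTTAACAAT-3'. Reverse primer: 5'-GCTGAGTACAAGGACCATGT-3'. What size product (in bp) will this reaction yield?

Forward primer CTTGCTTCGTGGTTAACAAT is found on the top strand at positions 32–51.
Taking the reverse complement of GCTGAGTACAAGGACCATGT gives ACATGGTCCTTGTACTCAGC, found at positions 89–108 on the template; the primer anneals here to the top strand with its 3' end pointing upstream.
Product length = (reverse-primer end) − (forward-primer start) + 1 = 108 − 32 + 1 = 77 bp.

77 bp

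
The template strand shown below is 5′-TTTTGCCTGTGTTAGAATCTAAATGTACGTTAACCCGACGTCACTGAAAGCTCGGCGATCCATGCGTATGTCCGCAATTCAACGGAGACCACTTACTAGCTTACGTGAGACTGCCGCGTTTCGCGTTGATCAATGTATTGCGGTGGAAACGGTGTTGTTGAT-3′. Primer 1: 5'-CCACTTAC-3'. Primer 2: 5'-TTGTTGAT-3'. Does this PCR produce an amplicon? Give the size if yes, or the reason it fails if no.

Primer 1 (CCACTTAC) matches the top strand at positions 89–96 (3' end points downstream).
Primer 2 (TTGTTGAT) also matches the top strand directly, at positions 155–162 — its reverse complement ATCAACAA is not present.
Both primers anneal to the bottom strand with 3' ends pointing the same way, so neither can prime synthesis back toward the other.

No product — both primers anneal to the same strand and extend in the same direction.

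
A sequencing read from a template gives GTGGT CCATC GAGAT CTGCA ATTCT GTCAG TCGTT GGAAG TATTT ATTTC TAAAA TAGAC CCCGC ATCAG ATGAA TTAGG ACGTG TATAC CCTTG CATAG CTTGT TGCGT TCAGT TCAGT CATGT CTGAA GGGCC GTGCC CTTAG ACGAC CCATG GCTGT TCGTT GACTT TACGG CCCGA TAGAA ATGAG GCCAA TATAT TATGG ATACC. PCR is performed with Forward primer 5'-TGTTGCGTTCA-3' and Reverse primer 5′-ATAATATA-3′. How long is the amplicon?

101 bp

Scanning the template, TGTTGCGTTCA occurs at positions 103–113; this primer anneals to the bottom strand there with its 3' end pointing downstream.
The reverse primer's reverse complement is TATATTAT, which matches the template at positions 196–203.
The product runs from position 103 to position 203, so its length is 203 − 103 + 1 = 101 bp.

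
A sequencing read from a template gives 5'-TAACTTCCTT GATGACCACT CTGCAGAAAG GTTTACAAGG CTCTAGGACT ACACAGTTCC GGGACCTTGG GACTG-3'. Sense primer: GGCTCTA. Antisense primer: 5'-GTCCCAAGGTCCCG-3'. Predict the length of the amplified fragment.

35 bp

Forward primer GGCTCTA is found on the top strand at positions 39–45.
The reverse primer's reverse complement is CGGGACCTTGGGAC, which matches the template at positions 60–73.
Product length = (reverse-primer end) − (forward-primer start) + 1 = 73 − 39 + 1 = 35 bp.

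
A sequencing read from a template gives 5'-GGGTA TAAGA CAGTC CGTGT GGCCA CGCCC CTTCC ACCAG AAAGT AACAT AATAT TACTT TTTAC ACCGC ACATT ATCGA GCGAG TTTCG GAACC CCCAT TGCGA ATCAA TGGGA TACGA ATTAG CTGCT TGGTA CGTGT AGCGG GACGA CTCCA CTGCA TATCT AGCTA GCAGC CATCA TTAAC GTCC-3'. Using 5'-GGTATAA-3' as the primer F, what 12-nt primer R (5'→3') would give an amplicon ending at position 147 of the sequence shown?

5'-TCCCGCTACACG-3'

The forward primer binds at positions 2–8; the product's 3' end on the top strand is position 147.
The reverse primer anneals to the top strand over positions 136–147, i.e. to CGTGTAGCGGGA.
Its sequence written 5'→3' is the reverse complement: TCCCGCTACACG.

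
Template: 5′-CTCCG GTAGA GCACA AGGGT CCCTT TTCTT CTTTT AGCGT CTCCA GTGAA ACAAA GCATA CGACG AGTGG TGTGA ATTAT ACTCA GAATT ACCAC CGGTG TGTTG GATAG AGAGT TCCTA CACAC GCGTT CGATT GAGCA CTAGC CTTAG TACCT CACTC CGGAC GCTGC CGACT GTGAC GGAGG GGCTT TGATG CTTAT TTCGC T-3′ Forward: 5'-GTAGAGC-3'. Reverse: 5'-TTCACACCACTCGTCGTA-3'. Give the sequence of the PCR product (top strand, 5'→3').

The forward primer matches the template at positions 6–12.
Reverse complement of the reverse primer: TACGACGAGTGGTGTGAA. This occurs on the top strand at positions 59–76.
The product is the template from position 6 through 76 (71 bp).

5'-GTAGAGCACAAGGGTCCCTTTTCTTCTTTTAGCGTCTCCAGTGAAACAAAGCATACGACGAGTGGTGTGAA-3'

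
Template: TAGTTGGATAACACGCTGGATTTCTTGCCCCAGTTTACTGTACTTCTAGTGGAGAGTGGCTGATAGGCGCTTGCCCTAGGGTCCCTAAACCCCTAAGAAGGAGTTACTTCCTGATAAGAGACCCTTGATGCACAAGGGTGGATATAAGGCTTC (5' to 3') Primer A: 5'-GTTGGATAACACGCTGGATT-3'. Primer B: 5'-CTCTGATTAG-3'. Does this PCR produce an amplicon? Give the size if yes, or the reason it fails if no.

No product — primer B has no binding site in the template.

Primer B (CTCTGATTAG) does not match the top strand, and its reverse complement CTAATCAGAG does not match either.
With no annealing site for primer B, no amplification occurs.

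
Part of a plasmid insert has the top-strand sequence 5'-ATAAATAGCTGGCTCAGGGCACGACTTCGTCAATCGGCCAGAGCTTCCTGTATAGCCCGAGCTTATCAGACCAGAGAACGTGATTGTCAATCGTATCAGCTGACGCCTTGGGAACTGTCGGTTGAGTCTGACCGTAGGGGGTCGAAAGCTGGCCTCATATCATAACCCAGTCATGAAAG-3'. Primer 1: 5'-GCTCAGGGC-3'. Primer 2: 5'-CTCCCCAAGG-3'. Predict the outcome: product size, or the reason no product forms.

Primer 2 (CTCCCCAAGG) does not match the top strand, and its reverse complement CCTTGGGGAG does not match either.
With no annealing site for primer 2, no amplification occurs.

No product — primer 2 has no binding site in the template.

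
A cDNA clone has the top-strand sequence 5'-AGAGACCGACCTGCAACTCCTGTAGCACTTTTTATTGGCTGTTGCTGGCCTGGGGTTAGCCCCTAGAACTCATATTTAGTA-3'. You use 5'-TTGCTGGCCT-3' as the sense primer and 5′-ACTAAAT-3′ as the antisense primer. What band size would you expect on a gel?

39 bp

Scanning the template, TTGCTGGCCT occurs at positions 42–51; this primer anneals to the bottom strand there with its 3' end pointing downstream.
Taking the reverse complement of ACTAAAT gives ATTTAGT, found at positions 74–80 on the template; the primer anneals here to the top strand with its 3' end pointing upstream.
Product length = (reverse-primer end) − (forward-primer start) + 1 = 80 − 42 + 1 = 39 bp.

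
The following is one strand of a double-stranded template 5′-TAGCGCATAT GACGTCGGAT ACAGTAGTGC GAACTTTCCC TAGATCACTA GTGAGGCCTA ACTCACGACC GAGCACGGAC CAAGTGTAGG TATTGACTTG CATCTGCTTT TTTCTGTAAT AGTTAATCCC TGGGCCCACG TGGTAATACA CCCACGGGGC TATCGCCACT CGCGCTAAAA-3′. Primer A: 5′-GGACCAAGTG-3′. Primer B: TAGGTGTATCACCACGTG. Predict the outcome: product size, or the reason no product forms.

Primer B (TAGGTGTATCACCACGTG) does not match the top strand, and its reverse complement CACGTGGTGATACACCTA does not match either.
With no annealing site for primer B, no amplification occurs.

No product — primer B has no binding site in the template.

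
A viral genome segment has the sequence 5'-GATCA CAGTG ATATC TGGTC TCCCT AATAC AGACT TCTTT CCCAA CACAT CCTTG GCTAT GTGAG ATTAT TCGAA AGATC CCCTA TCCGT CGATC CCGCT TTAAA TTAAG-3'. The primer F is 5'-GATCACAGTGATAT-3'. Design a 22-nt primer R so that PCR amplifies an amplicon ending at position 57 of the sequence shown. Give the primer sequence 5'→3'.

The forward primer binds at positions 1–14; the product's 3' end on the top strand is position 57.
The reverse primer anneals to the top strand over positions 36–57, i.e. to TCTTTCCCAACACATCCTTGGC.
Its sequence written 5'→3' is the reverse complement: GCCAAGGATGTGTTGGGAAAGA.

5'-GCCAAGGATGTGTTGGGAAAGA-3'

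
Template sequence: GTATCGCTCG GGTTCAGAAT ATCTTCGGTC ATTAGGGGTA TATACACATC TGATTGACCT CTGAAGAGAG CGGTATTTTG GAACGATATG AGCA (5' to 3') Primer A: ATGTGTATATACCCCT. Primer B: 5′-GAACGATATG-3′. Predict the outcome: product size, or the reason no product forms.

No product — the primers' 3' ends point away from each other.

Primer A (ATGTGTATATACCCCT) has reverse complement AGGGGTATATACACAT, which matches the top strand at positions 34–49; primer A anneals to the top strand there with its 3' end pointing upstream toward position 34.
Primer B (GAACGATATG) matches the top strand directly at positions 81–90; it anneals to the bottom strand with its 3' end pointing downstream toward position 90.
The 3' ends diverge (primer A extends toward position 1, primer B toward position 94), so the primers never converge on a shared product.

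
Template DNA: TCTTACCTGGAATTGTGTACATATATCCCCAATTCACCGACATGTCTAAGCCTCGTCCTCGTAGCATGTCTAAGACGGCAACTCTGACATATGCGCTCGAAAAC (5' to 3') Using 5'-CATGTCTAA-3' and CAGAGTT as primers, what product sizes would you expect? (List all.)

The forward primer CATGTCTAA matches the top strand at positions 41–49, 65–73.
The reverse primer's reverse complement is AACTCTG, matching at positions 80–86.
Each forward site pairs with the reverse site to give a product ending at position 86: sizes 46, 22 bp.

46 bp, 22 bp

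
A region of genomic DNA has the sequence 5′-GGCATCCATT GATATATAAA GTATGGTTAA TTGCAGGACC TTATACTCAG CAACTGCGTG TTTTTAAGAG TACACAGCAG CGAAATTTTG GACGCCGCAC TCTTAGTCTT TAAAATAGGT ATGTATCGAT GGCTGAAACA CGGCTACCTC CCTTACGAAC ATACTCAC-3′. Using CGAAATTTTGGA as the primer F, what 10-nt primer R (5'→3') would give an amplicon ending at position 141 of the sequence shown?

The forward primer binds at positions 81–92; the product's 3' end on the top strand is position 141.
The reverse primer anneals to the top strand over positions 132–141, i.e. to GCTGAAACAC.
Its sequence written 5'→3' is the reverse complement: GTGTTTCAGC.

5'-GTGTTTCAGC-3'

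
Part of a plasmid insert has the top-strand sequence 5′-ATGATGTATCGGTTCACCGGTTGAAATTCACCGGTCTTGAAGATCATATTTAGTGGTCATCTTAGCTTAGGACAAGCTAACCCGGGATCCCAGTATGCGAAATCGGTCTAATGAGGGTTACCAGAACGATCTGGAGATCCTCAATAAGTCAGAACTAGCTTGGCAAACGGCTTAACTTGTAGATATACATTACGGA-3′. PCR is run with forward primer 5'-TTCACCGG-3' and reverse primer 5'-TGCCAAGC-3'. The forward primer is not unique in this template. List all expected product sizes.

153 bp, 139 bp

The forward primer TTCACCGG matches the top strand at positions 13–20, 27–34.
The reverse primer's reverse complement is GCTTGGCA, matching at positions 158–165.
Each forward site pairs with the reverse site to give a product ending at position 165: sizes 153, 139 bp.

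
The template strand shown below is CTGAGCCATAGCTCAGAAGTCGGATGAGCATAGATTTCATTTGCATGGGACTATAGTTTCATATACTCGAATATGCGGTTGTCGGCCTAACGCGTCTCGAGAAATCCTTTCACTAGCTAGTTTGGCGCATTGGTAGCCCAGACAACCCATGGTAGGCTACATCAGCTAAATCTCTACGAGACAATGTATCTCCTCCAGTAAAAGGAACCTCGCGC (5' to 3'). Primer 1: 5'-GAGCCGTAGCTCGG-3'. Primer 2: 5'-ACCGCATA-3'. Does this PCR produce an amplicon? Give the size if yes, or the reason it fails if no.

No product — primer 1 has no binding site in the template.

Primer 1 (GAGCCGTAGCTCGG) does not match the top strand, and its reverse complement CCGAGCTACGGCTC does not match either.
With no annealing site for primer 1, no amplification occurs.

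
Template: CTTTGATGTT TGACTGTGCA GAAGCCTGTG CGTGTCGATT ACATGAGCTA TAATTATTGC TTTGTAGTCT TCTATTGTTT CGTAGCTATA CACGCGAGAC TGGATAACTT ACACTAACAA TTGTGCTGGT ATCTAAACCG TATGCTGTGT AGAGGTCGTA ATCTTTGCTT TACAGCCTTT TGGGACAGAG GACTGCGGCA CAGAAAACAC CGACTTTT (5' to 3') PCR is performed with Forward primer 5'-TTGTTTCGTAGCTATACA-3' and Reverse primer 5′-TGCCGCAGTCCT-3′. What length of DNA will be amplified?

Scanning the template, TTGTTTCGTAGCTATACA occurs at positions 75–92; this primer anneals to the bottom strand there with its 3' end pointing downstream.
Taking the reverse complement of TGCCGCAGTCCT gives AGGACTGCGGCA, found at positions 189–200 on the template; the primer anneals here to the top strand with its 3' end pointing upstream.
The product runs from position 75 to position 200, so its length is 200 − 75 + 1 = 126 bp.

126 bp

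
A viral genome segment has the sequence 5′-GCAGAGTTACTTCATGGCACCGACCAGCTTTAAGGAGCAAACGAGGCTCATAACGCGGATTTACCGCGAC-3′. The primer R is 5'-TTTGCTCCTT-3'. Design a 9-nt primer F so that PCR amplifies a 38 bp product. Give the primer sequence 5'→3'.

5'-GAGTTACTT-3'

The reverse primer's reverse complement AAGGAGCAAA matches the template at positions 32–41, so the product ends at position 41.
A 38 bp product then starts at position 41 − 38 + 1 = 4.
The forward primer is identical to the top strand there: GAGTTACTT.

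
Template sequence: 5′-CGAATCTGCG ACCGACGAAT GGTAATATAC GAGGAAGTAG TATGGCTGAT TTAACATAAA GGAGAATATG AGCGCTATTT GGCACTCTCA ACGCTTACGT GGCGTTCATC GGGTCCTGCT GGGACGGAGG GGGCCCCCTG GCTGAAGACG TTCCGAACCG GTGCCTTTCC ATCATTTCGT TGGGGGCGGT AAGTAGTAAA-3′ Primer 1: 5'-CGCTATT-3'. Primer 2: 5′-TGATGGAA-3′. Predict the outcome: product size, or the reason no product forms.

Yes — a 102 bp product.

Primer 1 (CGCTATT) matches the top strand at positions 73–79; it acts as a forward primer.
Primer 2's reverse complement is TTCCATCA, matching the top strand at positions 167–174; it acts as a reverse primer.
The 3' ends face each other across positions 73–174, giving a 102 bp product.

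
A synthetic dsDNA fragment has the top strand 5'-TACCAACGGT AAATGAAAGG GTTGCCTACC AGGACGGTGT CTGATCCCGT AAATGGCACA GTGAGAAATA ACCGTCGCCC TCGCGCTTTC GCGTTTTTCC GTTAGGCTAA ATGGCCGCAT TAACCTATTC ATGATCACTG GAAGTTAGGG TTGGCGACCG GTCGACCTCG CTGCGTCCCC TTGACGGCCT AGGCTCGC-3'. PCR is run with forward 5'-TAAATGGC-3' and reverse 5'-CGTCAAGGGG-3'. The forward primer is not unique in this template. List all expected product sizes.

137 bp, 79 bp

The forward primer TAAATGGC matches the top strand at positions 50–57, 108–115.
The reverse primer's reverse complement is CCCCTTGACG, matching at positions 177–186.
Each forward site pairs with the reverse site to give a product ending at position 186: sizes 137, 79 bp.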